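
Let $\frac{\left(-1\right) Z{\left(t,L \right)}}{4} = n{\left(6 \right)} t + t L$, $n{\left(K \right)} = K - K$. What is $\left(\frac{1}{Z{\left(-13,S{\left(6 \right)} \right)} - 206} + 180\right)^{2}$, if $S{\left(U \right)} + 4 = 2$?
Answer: $\frac{3113528401}{96100} \approx 32399.0$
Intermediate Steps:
$n{\left(K \right)} = 0$
$S{\left(U \right)} = -2$ ($S{\left(U \right)} = -4 + 2 = -2$)
$Z{\left(t,L \right)} = - 4 L t$ ($Z{\left(t,L \right)} = - 4 \left(0 t + t L\right) = - 4 \left(0 + L t\right) = - 4 L t$)
$\left(\frac{1}{Z{\left(-13,S{\left(6 \right)} \right)} - 206} + 180\right)^{2} = \left(\frac{1}{\left(-4\right) \left(-2\right) \left(-13\right) - 206} + 180\right)^{2} = \left(\frac{1}{-104 - 206} + 180\right)^{2} = \left(\frac{1}{-310} + 180\right)^{2} = \left(- \frac{1}{310} + 180\right)^{2} = \left(\frac{55799}{310}\right)^{2} = \frac{3113528401}{96100}$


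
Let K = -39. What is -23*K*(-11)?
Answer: -9867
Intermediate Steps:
-23*K*(-11) = -23*(-39)*(-11) = 897*(-11) = -9867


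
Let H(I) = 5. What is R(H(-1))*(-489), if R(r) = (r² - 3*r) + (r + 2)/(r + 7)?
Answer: -20701/4 ≈ -5175.3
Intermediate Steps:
R(r) = r² - 3*r + (2 + r)/(7 + r) (R(r) = (r² - 3*r) + (2 + r)/(7 + r) = r² - 3*r + (2 + r)/(7 + r))
R(H(-1))*(-489) = ((2 + 5³ - 20*5 + 4*5²)/(7 + 5))*(-489) = ((2 + 125 - 100 + 4*25)/12)*(-489) = ((2 + 125 - 100 + 100)/12)*(-489) = ((1/12)*127)*(-489) = (127/12)*(-489) = -20701/4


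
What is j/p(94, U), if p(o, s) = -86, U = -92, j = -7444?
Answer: 3722/43 ≈ 86.558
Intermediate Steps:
j/p(94, U) = -7444/(-86) = -7444*(-1/86) = 3722/43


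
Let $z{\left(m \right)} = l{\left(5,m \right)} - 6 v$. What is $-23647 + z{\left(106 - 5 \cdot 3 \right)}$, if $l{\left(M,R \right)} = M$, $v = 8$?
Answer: $-23690$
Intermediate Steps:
$z{\left(m \right)} = -43$ ($z{\left(m \right)} = 5 - 48 = -43$)
$-23647 + z{\left(106 - 5 \cdot 3 \right)} = -23647 - 43 = -23690$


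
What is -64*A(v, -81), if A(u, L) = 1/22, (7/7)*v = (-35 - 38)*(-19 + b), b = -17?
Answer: -32/11 ≈ -2.9091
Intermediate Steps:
v = 2628 (v = (-35 - 38)*(-19 - 17) = -73*(-36) = 2628)
A(u, L) = 1/22
-64*A(v, -81) = -64*1/22 = -32/11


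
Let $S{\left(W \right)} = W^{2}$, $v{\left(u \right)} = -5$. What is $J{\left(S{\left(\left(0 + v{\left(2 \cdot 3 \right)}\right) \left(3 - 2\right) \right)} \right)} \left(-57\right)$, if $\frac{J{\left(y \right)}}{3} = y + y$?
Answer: $-8550$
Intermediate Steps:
$J{\left(y \right)} = 6 y$ ($J{\left(y \right)} = 3 \left(y + y\right) = 3 \cdot 2 y = 6 y$)
$J{\left(S{\left(\left(0 + v{\left(2 \cdot 3 \right)}\right) \left(3 - 2\right) \right)} \right)} \left(-57\right) = 6 \left(\left(0 - 5\right) \left(3 - 2\right)\right)^{2} \left(-57\right) = 6 \left(\left(-5\right) 1\right)^{2} \left(-57\right) = 6 \left(-5\right)^{2} \left(-57\right) = 6 \cdot 25 \left(-57\right) = 150 \left(-57\right) = -8550$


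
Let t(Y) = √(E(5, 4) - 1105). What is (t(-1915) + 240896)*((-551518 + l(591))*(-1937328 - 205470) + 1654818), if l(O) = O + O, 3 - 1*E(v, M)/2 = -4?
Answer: 284079145826351616 + 1179260534946*I*√1091 ≈ 2.8408e+17 + 3.8951e+13*I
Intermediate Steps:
E(v, M) = 14 (E(v, M) = 6 - 2*(-4) = 6 + 8 = 14)
t(Y) = I*√1091 (t(Y) = √(14 - 1105) = √(-1091) = I*√1091)
l(O) = 2*O
(t(-1915) + 240896)*((-551518 + l(591))*(-1937328 - 205470) + 1654818) = (I*√1091 + 240896)*((-551518 + 2*591)*(-1937328 - 205470) + 1654818) = (240896 + I*√1091)*((-551518 + 1182)*(-2142798) + 1654818) = (240896 + I*√1091)*(-550336*(-2142798) + 1654818) = (240896 + I*√1091)*(1179258880128 + 1654818) = (240896 + I*√1091)*1179260534946 = 284079145826351616 + 1179260534946*I*√1091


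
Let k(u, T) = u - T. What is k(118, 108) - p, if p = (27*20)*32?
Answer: -17270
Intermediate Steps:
p = 17280 (p = 540*32 = 17280)
k(118, 108) - p = (118 - 1*108) - 1*17280 = (118 - 108) - 17280 = 10 - 17280 = -17270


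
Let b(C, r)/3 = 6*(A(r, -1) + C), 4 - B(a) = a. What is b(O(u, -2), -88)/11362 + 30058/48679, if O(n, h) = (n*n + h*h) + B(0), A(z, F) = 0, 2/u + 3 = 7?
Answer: 697495655/1106181596 ≈ 0.63054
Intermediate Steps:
u = ½ (u = 2/(-3 + 7) = 2/4 = 2*(¼) = ½ ≈ 0.50000)
B(a) = 4 - a
O(n, h) = 4 + h² + n² (O(n, h) = (n*n + h*h) + (4 - 1*0) = (n² + h²) + (4 + 0) = (h² + n²) + 4 = 4 + h² + n²)
b(C, r) = 18*C (b(C, r) = 3*(6*(0 + C)) = 3*(6*C) = 18*C)
b(O(u, -2), -88)/11362 + 30058/48679 = (18*(4 + (-2)² + (½)²))/11362 + 30058/48679 = (18*(4 + 4 + ¼))*(1/11362) + 30058*(1/48679) = (18*(33/4))*(1/11362) + 30058/48679 = (297/2)*(1/11362) + 30058/48679 = 297/22724 + 30058/48679 = 697495655/1106181596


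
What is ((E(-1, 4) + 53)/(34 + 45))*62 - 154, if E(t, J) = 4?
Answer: -8632/79 ≈ -109.27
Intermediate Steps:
((E(-1, 4) + 53)/(34 + 45))*62 - 154 = ((4 + 53)/(34 + 45))*62 - 154 = (57/79)*62 - 154 = 3534/79 - 154 = -8632/79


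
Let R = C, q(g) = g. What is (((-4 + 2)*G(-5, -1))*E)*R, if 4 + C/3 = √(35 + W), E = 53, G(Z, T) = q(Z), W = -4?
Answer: -6360 + 1590*√31 ≈ 2492.7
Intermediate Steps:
G(Z, T) = Z
C = -12 + 3*√31 (C = -12 + 3*√(35 - 4) = -12 + 3*√31 ≈ 4.7033)
R = -12 + 3*√31 ≈ 4.7033
(((-4 + 2)*G(-5, -1))*E)*R = (((-4 + 2)*(-5))*53)*(-12 + 3*√31) = (-2*(-5)*53)*(-12 + 3*√31) = (10*53)*(-12 + 3*√31) = 530*(-12 + 3*√31) = -6360 + 1590*√31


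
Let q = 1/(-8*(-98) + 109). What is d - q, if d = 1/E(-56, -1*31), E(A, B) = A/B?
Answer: 27627/50008 ≈ 0.55245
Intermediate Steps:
q = 1/893 (q = 1/(784 + 109) = 1/893 ≈ 0.0011198)
d = 31/56 (d = 1/(-56/((-1*31))) = 1/(-56/(-31)) = 1/(-56*(-1/31)) = 1/(56/31) = 31/56 ≈ 0.55357)
d - q = 31/56 - 1*1/893 = 31/56 - 1/893 = 27627/50008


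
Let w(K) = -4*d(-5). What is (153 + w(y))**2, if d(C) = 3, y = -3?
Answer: 19881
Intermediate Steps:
w(K) = -12 (w(K) = -4*3 = -12)
(153 + w(y))**2 = (153 - 12)**2 = 141**2 = 19881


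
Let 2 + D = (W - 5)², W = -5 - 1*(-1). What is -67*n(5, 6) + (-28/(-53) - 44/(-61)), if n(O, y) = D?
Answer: -17108229/3233 ≈ -5291.8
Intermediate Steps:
W = -4 (W = -5 + 1 = -4)
D = 79 (D = -2 + (-4 - 5)² = -2 + (-9)² = -2 + 81 = 79)
n(O, y) = 79
-67*n(5, 6) + (-28/(-53) - 44/(-61)) = -67*79 + (-28/(-53) - 44/(-61)) = -5293 + (-28*(-1/53) - 44*(-1/61)) = -5293 + (28/53 + 44/61) = -5293 + 4040/3233 = -17108229/3233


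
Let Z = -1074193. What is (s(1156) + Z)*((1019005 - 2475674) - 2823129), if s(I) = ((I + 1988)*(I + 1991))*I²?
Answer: -56587197334784920490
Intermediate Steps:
s(I) = I²*(1988 + I)*(1991 + I) (s(I) = ((1988 + I)*(1991 + I))*I² = I²*(1988 + I)*(1991 + I))
(s(1156) + Z)*((1019005 - 2475674) - 2823129) = (1156²*(3958108 + 1156² + 3979*1156) - 1074193)*((1019005 - 2475674) - 2823129) = (1336336*(3958108 + 1336336 + 4599724) - 1074193)*(-1456669 - 2823129) = (1336336*9894168 - 1074193)*(-4279798) = (13221932888448 - 1074193)*(-4279798) = 13221931814255*(-4279798) = -56587197334784920490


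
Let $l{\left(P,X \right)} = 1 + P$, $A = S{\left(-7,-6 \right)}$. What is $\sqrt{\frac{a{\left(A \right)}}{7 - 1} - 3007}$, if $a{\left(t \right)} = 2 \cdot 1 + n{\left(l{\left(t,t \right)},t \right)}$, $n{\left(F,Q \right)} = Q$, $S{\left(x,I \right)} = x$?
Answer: $\frac{i \sqrt{108282}}{6} \approx 54.844 i$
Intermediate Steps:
$A = -7$
$a{\left(t \right)} = 2 + t$ ($a{\left(t \right)} = 2 \cdot 1 + t = 2 + t$)
$\sqrt{\frac{a{\left(A \right)}}{7 - 1} - 3007} = \sqrt{\frac{2 - 7}{7 - 1} - 3007} = \sqrt{\frac{1}{6} \left(-5\right) - 3007} = \sqrt{- \frac{5}{6} - 3007} = \sqrt{- \frac{18047}{6}} = \frac{i \sqrt{108282}}{6}$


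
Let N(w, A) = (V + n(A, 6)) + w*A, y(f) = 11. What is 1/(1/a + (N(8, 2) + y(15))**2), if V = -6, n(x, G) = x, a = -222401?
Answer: 222401/117650128 ≈ 0.0018904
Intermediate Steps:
N(w, A) = -6 + A + A*w (N(w, A) = (-6 + A) + w*A = (-6 + A) + A*w = -6 + A + A*w)
1/(1/a + (N(8, 2) + y(15))**2) = 1/(1/(-222401) + ((-6 + 2 + 2*8) + 11)**2) = 1/(-1/222401 + ((-6 + 2 + 16) + 11)**2) = 1/(-1/222401 + (12 + 11)**2) = 1/(-1/222401 + 23**2) = 1/(-1/222401 + 529) = 1/(117650128/222401) = 222401/117650128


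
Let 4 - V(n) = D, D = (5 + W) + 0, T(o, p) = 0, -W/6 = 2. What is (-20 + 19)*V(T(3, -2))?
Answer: -11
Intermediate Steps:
W = -12 (W = -6*2 = -12)
D = -7 (D = (5 - 12) + 0 = -7 + 0 = -7)
V(n) = 11 (V(n) = 4 - 1*(-7) = 4 + 7 = 11)
(-20 + 19)*V(T(3, -2)) = (-20 + 19)*11 = -1*11 = -11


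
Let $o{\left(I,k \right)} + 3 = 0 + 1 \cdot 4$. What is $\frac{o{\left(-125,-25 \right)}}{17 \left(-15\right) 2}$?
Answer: $- \frac{1}{510} \approx -0.0019608$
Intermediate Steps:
$o{\left(I,k \right)} = 1$ ($o{\left(I,k \right)} = -3 + \left(0 + 1 \cdot 4\right) = -3 + \left(0 + 4\right) = -3 + 4 = 1$)
$\frac{o{\left(-125,-25 \right)}}{17 \left(-15\right) 2} = 1 \frac{1}{17 \left(-15\right) 2} = 1 \frac{1}{\left(-255\right) 2} = 1 \frac{1}{-510} = 1 \left(- \frac{1}{510}\right) = - \frac{1}{510}$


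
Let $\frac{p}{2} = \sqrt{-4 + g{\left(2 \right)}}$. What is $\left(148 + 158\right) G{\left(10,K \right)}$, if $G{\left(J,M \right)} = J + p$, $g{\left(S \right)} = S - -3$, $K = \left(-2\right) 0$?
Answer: $3672$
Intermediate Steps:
$K = 0$
$g{\left(S \right)} = 3 + S$ ($g{\left(S \right)} = S + 3 = 3 + S$)
$p = 2$ ($p = 2 \sqrt{-4 + \left(3 + 2\right)} = 2 \sqrt{-4 + 5} = 2 \sqrt{1} = 2 \cdot 1 = 2$)
$G{\left(J,M \right)} = 2 + J$ ($G{\left(J,M \right)} = J + 2 = 2 + J$)
$\left(148 + 158\right) G{\left(10,K \right)} = \left(148 + 158\right) \left(2 + 10\right) = 306 \cdot 12 = 3672$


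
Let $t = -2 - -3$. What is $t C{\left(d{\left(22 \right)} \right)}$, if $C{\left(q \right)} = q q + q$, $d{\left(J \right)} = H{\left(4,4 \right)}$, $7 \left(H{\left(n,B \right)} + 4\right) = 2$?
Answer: $\frac{494}{49} \approx 10.082$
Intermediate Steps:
$H{\left(n,B \right)} = - \frac{26}{7}$ ($H{\left(n,B \right)} = -4 + \frac{1}{7} \cdot 2 = -4 + \frac{2}{7} = - \frac{26}{7}$)
$d{\left(J \right)} = - \frac{26}{7}$
$t = 1$ ($t = -2 + 3 = 1$)
$C{\left(q \right)} = q + q^{2}$ ($C{\left(q \right)} = q^{2} + q = q + q^{2}$)
$t C{\left(d{\left(22 \right)} \right)} = 1 \left(- \frac{26 \left(1 - \frac{26}{7}\right)}{7}\right) = 1 \left(\left(- \frac{26}{7}\right) \left(- \frac{19}{7}\right)\right) = 1 \cdot \frac{494}{49} = \frac{494}{49}$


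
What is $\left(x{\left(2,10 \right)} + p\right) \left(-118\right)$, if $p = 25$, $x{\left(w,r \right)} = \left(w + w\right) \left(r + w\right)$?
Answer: $-8614$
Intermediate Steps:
$x{\left(w,r \right)} = 2 w \left(r + w\right)$
$\left(x{\left(2,10 \right)} + p\right) \left(-118\right) = \left(2 \cdot 2 \left(10 + 2\right) + 25\right) \left(-118\right) = \left(2 \cdot 2 \cdot 12 + 25\right) \left(-118\right) = \left(48 + 25\right) \left(-118\right) = 73 \left(-118\right) = -8614$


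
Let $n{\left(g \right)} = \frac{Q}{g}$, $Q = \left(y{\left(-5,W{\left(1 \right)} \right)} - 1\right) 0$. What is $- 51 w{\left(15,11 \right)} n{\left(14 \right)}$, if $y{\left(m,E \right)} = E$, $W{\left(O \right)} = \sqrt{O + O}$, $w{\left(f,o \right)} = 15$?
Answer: $0$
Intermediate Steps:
$W{\left(O \right)} = \sqrt{2} \sqrt{O}$ ($W{\left(O \right)} = \sqrt{2 O} = \sqrt{2} \sqrt{O}$)
$Q = 0$ ($Q = \left(\sqrt{2} \sqrt{1} - 1\right) 0 = \left(\sqrt{2} \cdot 1 - 1\right) 0 = \left(\sqrt{2} - 1\right) 0 = \left(-1 + \sqrt{2}\right) 0 = 0$)
$n{\left(g \right)} = 0$ ($n{\left(g \right)} = \frac{0}{g} = 0$)
$- 51 w{\left(15,11 \right)} n{\left(14 \right)} = \left(-51\right) 15 \cdot 0 = \left(-765\right) 0 = 0$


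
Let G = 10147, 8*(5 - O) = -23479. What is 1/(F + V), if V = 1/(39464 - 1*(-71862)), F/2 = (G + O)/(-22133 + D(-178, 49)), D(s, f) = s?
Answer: -4967588772/5827593163 ≈ -0.85243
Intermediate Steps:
O = 23519/8 (O = 5 - 1/8*(-23479) = 5 + 23479/8 = 23519/8 ≈ 2939.9)
F = -104695/89244 (F = 2*((10147 + 23519/8)/(-22133 - 178)) = 2*((104695/8)/(-22311)) = 2*((104695/8)*(-1/22311)) = 2*(-104695/178488) = -104695/89244 ≈ -1.1731)
V = 1/111326 (V = 1/(39464 + 71862) = 1/111326 ≈ 8.9826e-6)
1/(F + V) = 1/(-104695/89244 + 1/111326) = 1/(-5827593163/4967588772) = -4967588772/5827593163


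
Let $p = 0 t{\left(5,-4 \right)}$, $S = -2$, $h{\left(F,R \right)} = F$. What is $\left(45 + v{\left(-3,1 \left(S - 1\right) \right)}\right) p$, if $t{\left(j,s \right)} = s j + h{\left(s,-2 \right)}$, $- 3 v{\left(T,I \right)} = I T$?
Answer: $0$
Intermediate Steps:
$v{\left(T,I \right)} = - \frac{I T}{3}$
$t{\left(j,s \right)} = s + j s$ ($t{\left(j,s \right)} = s j + s = j s + s = s + j s$)
$p = 0$ ($p = 0 \left(- 4 \left(1 + 5\right)\right) = 0 \left(\left(-4\right) 6\right) = 0 \left(-24\right) = 0$)
$\left(45 + v{\left(-3,1 \left(S - 1\right) \right)}\right) p = \left(45 - \frac{1}{3} \cdot 1 \left(-2 - 1\right) \left(-3\right)\right) 0 = \left(45 - \frac{1}{3} \cdot 1 \left(-3\right) \left(-3\right)\right) 0 = \left(45 - \left(-1\right) \left(-3\right)\right) 0 = \left(45 - 3\right) 0 = 42 \cdot 0 = 0$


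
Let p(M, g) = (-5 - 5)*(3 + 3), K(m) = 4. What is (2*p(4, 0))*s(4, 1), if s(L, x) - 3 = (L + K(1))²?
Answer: -8040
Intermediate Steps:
p(M, g) = -60 (p(M, g) = -10*6 = -60)
s(L, x) = 3 + (4 + L)² (s(L, x) = 3 + (L + 4)² = 3 + (4 + L)²)
(2*p(4, 0))*s(4, 1) = (2*(-60))*(3 + (4 + 4)²) = -120*(3 + 8²) = -120*(3 + 64) = -120*67 = -8040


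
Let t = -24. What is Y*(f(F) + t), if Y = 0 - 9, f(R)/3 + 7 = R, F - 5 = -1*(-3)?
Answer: 189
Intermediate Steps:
F = 8 (F = 5 - 1*(-3) = 5 + 3 = 8)
f(R) = -21 + 3*R
Y = -9
Y*(f(F) + t) = -9*((-21 + 3*8) - 24) = -9*((-21 + 24) - 24) = -9*(3 - 24) = -9*(-21) = 189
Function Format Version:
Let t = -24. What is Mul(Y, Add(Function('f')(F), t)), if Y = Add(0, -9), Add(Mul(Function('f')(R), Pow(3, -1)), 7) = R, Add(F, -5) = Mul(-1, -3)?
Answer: 189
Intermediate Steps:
F = 8 (F = Add(5, Mul(-1, -3)) = Add(5, 3) = 8)
Function('f')(R) = Add(-21, Mul(3, R))
Y = -9
Mul(Y, Add(Function('f')(F), t)) = Mul(-9, Add(Add(-21, Mul(3, 8)), -24)) = Mul(-9, Add(Add(-21, 24), -24)) = Mul(-9, Add(3, -24)) = Mul(-9, -21) = 189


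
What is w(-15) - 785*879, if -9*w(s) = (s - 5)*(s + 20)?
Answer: -6210035/9 ≈ -6.9000e+5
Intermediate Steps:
w(s) = -(-5 + s)*(20 + s)/9 (w(s) = -(s - 5)*(s + 20)/9 = -(-5 + s)*(20 + s)/9)
w(-15) - 785*879 = (100/9 - 5/3*(-15) - ⅑*(-15)²) - 785*879 = (100/9 + 25 - ⅑*225) - 690015 = (100/9 + 25 - 25) - 690015 = 100/9 - 690015 = -6210035/9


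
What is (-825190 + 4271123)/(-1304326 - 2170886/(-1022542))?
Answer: -1761805610843/666862972903 ≈ -2.6419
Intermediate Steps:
(-825190 + 4271123)/(-1304326 - 2170886/(-1022542)) = 3445933/(-1304326 - 2170886*(-1/1022542)) = 3445933/(-1304326 + 1085443/511271) = 3445933/(-666862972903/511271) = 3445933*(-511271/666862972903) = -1761805610843/666862972903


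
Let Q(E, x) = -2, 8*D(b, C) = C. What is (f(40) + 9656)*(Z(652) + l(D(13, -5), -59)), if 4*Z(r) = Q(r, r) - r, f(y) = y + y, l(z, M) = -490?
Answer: -6362476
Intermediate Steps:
D(b, C) = C/8
f(y) = 2*y
Z(r) = -½ - r/4 (Z(r) = (-2 - r)/4 = -½ - r/4)
(f(40) + 9656)*(Z(652) + l(D(13, -5), -59)) = (2*40 + 9656)*((-½ - ¼*652) - 490) = (80 + 9656)*((-½ - 163) - 490) = 9736*(-327/2 - 490) = 9736*(-1307/2) = -6362476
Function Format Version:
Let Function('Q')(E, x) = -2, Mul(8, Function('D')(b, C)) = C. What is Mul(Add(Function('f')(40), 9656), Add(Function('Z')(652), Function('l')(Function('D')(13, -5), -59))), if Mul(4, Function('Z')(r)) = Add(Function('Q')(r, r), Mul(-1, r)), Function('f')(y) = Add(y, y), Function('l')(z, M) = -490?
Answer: -6362476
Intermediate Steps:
Function('D')(b, C) = Mul(Rational(1, 8), C)
Function('f')(y) = Mul(2, y)
Function('Z')(r) = Add(Rational(-1, 2), Mul(Rational(-1, 4), r)) (Function('Z')(r) = Mul(Rational(1, 4), Add(-2, Mul(-1, r))) = Add(Rational(-1, 2), Mul(Rational(-1, 4), r)))
Mul(Add(Function('f')(40), 9656), Add(Function('Z')(652), Function('l')(Function('D')(13, -5), -59))) = Mul(Add(Mul(2, 40), 9656), Add(Add(Rational(-1, 2), Mul(Rational(-1, 4), 652)), -490)) = Mul(Add(80, 9656), Add(Add(Rational(-1, 2), -163), -490)) = Mul(9736, Add(Rational(-327, 2), -490)) = Mul(9736, Rational(-1307, 2)) = -6362476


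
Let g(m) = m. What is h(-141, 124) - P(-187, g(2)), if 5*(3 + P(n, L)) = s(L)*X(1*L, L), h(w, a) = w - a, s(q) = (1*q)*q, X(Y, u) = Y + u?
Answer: -1326/5 ≈ -265.20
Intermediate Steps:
s(q) = q² (s(q) = q*q = q²)
P(n, L) = -3 + 2*L³/5 (P(n, L) = -3 + (L²*(1*L + L))/5 = -3 + (L²*(L + L))/5 = -3 + (L²*(2*L))/5 = -3 + (2*L³)/5 = -3 + 2*L³/5)
h(-141, 124) - P(-187, g(2)) = (-141 - 1*124) - (-3 + (⅖)*2³) = (-141 - 124) - (-3 + (⅖)*8) = -265 - (-3 + 16/5) = -265 - 1*⅕ = -265 - ⅕ = -1326/5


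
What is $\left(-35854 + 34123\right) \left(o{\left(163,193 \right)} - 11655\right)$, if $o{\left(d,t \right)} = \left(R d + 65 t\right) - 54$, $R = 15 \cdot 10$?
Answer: $-43770066$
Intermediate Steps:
$R = 150$
$o{\left(d,t \right)} = -54 + 65 t + 150 d$ ($o{\left(d,t \right)} = \left(150 d + 65 t\right) - 54 = \left(65 t + 150 d\right) - 54 = -54 + 65 t + 150 d$)
$\left(-35854 + 34123\right) \left(o{\left(163,193 \right)} - 11655\right) = \left(-35854 + 34123\right) \left(\left(-54 + 65 \cdot 193 + 150 \cdot 163\right) - 11655\right) = - 1731 \left(\left(-54 + 12545 + 24450\right) - 11655\right) = - 1731 \left(36941 - 11655\right) = \left(-1731\right) 25286 = -43770066$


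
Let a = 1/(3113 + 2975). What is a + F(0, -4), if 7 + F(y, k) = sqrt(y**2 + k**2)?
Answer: -18263/6088 ≈ -2.9998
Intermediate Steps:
F(y, k) = -7 + sqrt(k**2 + y**2) (F(y, k) = -7 + sqrt(y**2 + k**2) = -7 + sqrt(k**2 + y**2))
a = 1/6088 ≈ 0.00016426
a + F(0, -4) = 1/6088 + (-7 + sqrt((-4)**2 + 0**2)) = 1/6088 + (-7 + sqrt(16 + 0)) = 1/6088 + (-7 + sqrt(16)) = 1/6088 + (-7 + 4) = 1/6088 - 3 = -18263/6088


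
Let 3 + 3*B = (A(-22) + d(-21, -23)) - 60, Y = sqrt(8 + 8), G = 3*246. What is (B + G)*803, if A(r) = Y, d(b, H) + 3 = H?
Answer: 1709587/3 ≈ 5.6986e+5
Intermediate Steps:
d(b, H) = -3 + H
G = 738
Y = 4 (Y = sqrt(16) = 4)
A(r) = 4
B = -85/3 (B = -1 + ((4 + (-3 - 23)) - 60)/3 = -1 + ((4 - 26) - 60)/3 = -1 + (-22 - 60)/3 = -1 + (1/3)*(-82) = -1 - 82/3 = -85/3 ≈ -28.333)
(B + G)*803 = (-85/3 + 738)*803 = (2129/3)*803 = 1709587/3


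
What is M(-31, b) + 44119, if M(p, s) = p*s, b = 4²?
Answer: 43623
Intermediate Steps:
b = 16
M(-31, b) + 44119 = -31*16 + 44119 = -496 + 44119 = 43623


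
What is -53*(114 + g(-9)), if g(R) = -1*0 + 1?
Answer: -6095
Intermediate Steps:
g(R) = 1 (g(R) = 0 + 1 = 1)
-53*(114 + g(-9)) = -53*(114 + 1) = -53*115 = -6095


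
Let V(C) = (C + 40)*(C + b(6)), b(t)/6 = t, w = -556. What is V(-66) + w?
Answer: 224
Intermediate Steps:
b(t) = 6*t
V(C) = (36 + C)*(40 + C) (V(C) = (C + 40)*(C + 6*6) = (40 + C)*(C + 36) = (40 + C)*(36 + C) = (36 + C)*(40 + C))
V(-66) + w = (1440 + (-66)² + 76*(-66)) - 556 = (1440 + 4356 - 5016) - 556 = 780 - 556 = 224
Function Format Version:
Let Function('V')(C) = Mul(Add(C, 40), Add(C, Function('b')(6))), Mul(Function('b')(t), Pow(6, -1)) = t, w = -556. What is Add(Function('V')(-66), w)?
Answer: 224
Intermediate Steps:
Function('b')(t) = Mul(6, t)
Function('V')(C) = Mul(Add(36, C), Add(40, C)) (Function('V')(C) = Mul(Add(C, 40), Add(C, Mul(6, 6))) = Mul(Add(40, C), Add(C, 36)) = Mul(Add(40, C), Add(36, C)) = Mul(Add(36, C), Add(40, C)))
Add(Function('V')(-66), w) = Add(Add(1440, Pow(-66, 2), Mul(76, -66)), -556) = Add(Add(1440, 4356, -5016), -556) = Add(780, -556) = 224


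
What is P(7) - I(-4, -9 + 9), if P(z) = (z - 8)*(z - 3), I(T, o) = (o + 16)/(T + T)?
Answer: -2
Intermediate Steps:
I(T, o) = (16 + o)/(2*T) (I(T, o) = (16 + o)/((2*T)) = (16 + o)*(1/(2*T)) = (16 + o)/(2*T))
P(z) = (-8 + z)*(-3 + z)
P(7) - I(-4, -9 + 9) = (24 + 7² - 11*7) - (16 + (-9 + 9))/(2*(-4)) = (24 + 49 - 77) - (-1)*(16 + 0)/(2*4) = -4 - (-1)*16/(2*4) = -4 - 1*(-2) = -4 + 2 = -2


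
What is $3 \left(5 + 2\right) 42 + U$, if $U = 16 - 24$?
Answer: $874$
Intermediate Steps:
$U = -8$ ($U = 16 - 24 = -8$)
$3 \left(5 + 2\right) 42 + U = 3 \left(5 + 2\right) 42 - 8 = 3 \cdot 7 \cdot 42 - 8 = 21 \cdot 42 - 8 = 882 - 8 = 874$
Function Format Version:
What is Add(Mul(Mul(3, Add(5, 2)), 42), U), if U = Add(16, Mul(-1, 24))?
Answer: 874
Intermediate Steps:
U = -8 (U = Add(16, -24) = -8)
Add(Mul(Mul(3, Add(5, 2)), 42), U) = Add(Mul(Mul(3, Add(5, 2)), 42), -8) = Add(Mul(Mul(3, 7), 42), -8) = Add(Mul(21, 42), -8) = Add(882, -8) = 874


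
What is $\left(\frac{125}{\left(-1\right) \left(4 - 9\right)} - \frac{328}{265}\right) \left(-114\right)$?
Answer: $- \frac{717858}{265} \approx -2708.9$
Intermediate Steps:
$\left(\frac{125}{\left(-1\right) \left(4 - 9\right)} - \frac{328}{265}\right) \left(-114\right) = \left(\frac{125}{\left(-1\right) \left(-5\right)} - \frac{328}{265}\right) \left(-114\right) = \left(\frac{125}{5} - \frac{328}{265}\right) \left(-114\right) = \left(125 \cdot \frac{1}{5} - \frac{328}{265}\right) \left(-114\right) = \left(25 - \frac{328}{265}\right) \left(-114\right) = \frac{6297}{265} \left(-114\right) = - \frac{717858}{265}$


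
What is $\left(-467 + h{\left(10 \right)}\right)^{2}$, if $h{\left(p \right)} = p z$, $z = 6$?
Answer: $165649$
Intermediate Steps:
$h{\left(p \right)} = 6 p$ ($h{\left(p \right)} = p 6 = 6 p$)
$\left(-467 + h{\left(10 \right)}\right)^{2} = \left(-467 + 6 \cdot 10\right)^{2} = \left(-467 + 60\right)^{2} = \left(-407\right)^{2} = 165649$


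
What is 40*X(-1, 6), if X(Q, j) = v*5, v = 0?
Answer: 0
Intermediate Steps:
X(Q, j) = 0 (X(Q, j) = 0*5 = 0)
40*X(-1, 6) = 40*0 = 0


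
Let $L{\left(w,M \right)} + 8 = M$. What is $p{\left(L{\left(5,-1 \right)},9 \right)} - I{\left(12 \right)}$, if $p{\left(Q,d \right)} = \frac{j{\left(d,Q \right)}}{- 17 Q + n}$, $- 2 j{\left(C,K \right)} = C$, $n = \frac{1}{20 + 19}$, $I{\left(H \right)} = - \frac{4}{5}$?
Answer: $\frac{45989}{59680} \approx 0.77059$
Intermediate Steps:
$I{\left(H \right)} = - \frac{4}{5}$ ($I{\left(H \right)} = \left(-4\right) \frac{1}{5} = - \frac{4}{5}$)
$n = \frac{1}{39} \approx 0.025641$
$L{\left(w,M \right)} = -8 + M$
$j{\left(C,K \right)} = - \frac{C}{2}$
$p{\left(Q,d \right)} = - \frac{d}{2 \left(\frac{1}{39} - 17 Q\right)}$ ($p{\left(Q,d \right)} = \frac{\left(- \frac{1}{2}\right) d}{- 17 Q + \frac{1}{39}} = \frac{\left(- \frac{1}{2}\right) d}{\frac{1}{39} - 17 Q} = - \frac{d}{2 \left(\frac{1}{39} - 17 Q\right)}$)
$p{\left(L{\left(5,-1 \right)},9 \right)} - I{\left(12 \right)} = \frac{39}{2} \cdot 9 \frac{1}{-1 + 663 \left(-8 - 1\right)} - - \frac{4}{5} = \frac{39}{2} \cdot 9 \frac{1}{-1 + 663 \left(-9\right)} + \frac{4}{5} = \frac{39}{2} \cdot 9 \frac{1}{-1 - 5967} + \frac{4}{5} = \frac{39}{2} \cdot 9 \frac{1}{-5968} + \frac{4}{5} = \frac{39}{2} \cdot 9 \left(- \frac{1}{5968}\right) + \frac{4}{5} = - \frac{351}{11936} + \frac{4}{5} = \frac{45989}{59680}$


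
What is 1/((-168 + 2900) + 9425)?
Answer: 1/12157 ≈ 8.2257e-5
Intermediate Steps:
1/((-168 + 2900) + 9425) = 1/(2732 + 9425) = 1/12157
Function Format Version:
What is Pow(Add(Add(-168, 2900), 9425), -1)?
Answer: Rational(1, 12157) ≈ 8.2257e-5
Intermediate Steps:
Pow(Add(Add(-168, 2900), 9425), -1) = Pow(Add(2732, 9425), -1) = Pow(12157, -1) = Rational(1, 12157)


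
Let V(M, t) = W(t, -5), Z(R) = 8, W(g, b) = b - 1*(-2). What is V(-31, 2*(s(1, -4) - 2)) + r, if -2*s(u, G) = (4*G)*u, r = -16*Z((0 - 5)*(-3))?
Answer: -131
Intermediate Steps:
W(g, b) = 2 + b (W(g, b) = b + 2 = 2 + b)
r = -128 (r = -16*8 = -128)
s(u, G) = -2*G*u (s(u, G) = -4*G*u/2 = -2*G*u)
V(M, t) = -3 (V(M, t) = 2 - 5 = -3)
V(-31, 2*(s(1, -4) - 2)) + r = -3 - 128 = -131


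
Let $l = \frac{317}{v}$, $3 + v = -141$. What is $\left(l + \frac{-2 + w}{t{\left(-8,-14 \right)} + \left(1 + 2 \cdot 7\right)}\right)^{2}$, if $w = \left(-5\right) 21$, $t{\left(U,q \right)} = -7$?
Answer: $\frac{5031049}{20736} \approx 242.62$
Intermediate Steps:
$v = -144$ ($v = -3 - 141 = -144$)
$w = -105$
$l = - \frac{317}{144}$ ($l = \frac{317}{-144} = 317 \left(- \frac{1}{144}\right) = - \frac{317}{144} \approx -2.2014$)
$\left(l + \frac{-2 + w}{t{\left(-8,-14 \right)} + \left(1 + 2 \cdot 7\right)}\right)^{2} = \left(- \frac{317}{144} + \frac{-2 - 105}{-7 + \left(1 + 2 \cdot 7\right)}\right)^{2} = \left(- \frac{317}{144} - \frac{107}{-7 + \left(1 + 14\right)}\right)^{2} = \left(- \frac{317}{144} - \frac{107}{-7 + 15}\right)^{2} = \left(- \frac{317}{144} - \frac{107}{8}\right)^{2} = \left(- \frac{2243}{144}\right)^{2} = \frac{5031049}{20736}$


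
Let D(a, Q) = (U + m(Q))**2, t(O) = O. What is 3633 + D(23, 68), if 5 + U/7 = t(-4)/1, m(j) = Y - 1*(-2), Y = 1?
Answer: 7233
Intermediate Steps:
m(j) = 3 (m(j) = 1 - 1*(-2) = 1 + 2 = 3)
U = -63 (U = -35 + 7*(-4/1) = -35 + 7*(-4*1) = -35 + 7*(-4) = -35 - 28 = -63)
D(a, Q) = 3600 (D(a, Q) = (-63 + 3)**2 = (-60)**2 = 3600)
3633 + D(23, 68) = 3633 + 3600 = 7233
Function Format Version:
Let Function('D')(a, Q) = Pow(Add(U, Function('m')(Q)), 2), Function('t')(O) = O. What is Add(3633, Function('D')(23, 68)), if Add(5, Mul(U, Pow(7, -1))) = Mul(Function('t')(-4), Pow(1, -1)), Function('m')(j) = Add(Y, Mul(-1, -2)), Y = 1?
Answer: 7233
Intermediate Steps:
Function('m')(j) = 3 (Function('m')(j) = Add(1, Mul(-1, -2)) = Add(1, 2) = 3)
U = -63 (U = Add(-35, Mul(7, Mul(-4, Pow(1, -1)))) = Add(-35, Mul(7, Mul(-4, 1))) = Add(-35, Mul(7, -4)) = Add(-35, -28) = -63)
Function('D')(a, Q) = 3600 (Function('D')(a, Q) = Pow(Add(-63, 3), 2) = Pow(-60, 2) = 3600)
Add(3633, Function('D')(23, 68)) = Add(3633, 3600) = 7233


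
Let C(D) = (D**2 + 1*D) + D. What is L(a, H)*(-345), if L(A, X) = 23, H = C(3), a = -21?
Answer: -7935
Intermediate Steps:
C(D) = D**2 + 2*D (C(D) = (D**2 + D) + D = (D + D**2) + D = D**2 + 2*D)
H = 15 (H = 3*(2 + 3) = 3*5 = 15)
L(a, H)*(-345) = 23*(-345) = -7935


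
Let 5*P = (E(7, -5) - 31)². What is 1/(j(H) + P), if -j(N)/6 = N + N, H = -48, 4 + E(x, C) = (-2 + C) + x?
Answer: 1/821 ≈ 0.0012180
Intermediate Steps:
E(x, C) = -6 + C + x (E(x, C) = -4 + ((-2 + C) + x) = -4 + (-2 + C + x) = -6 + C + x)
j(N) = -12*N (j(N) = -6*(N + N) = -12*N)
P = 245 (P = ((-6 - 5 + 7) - 31)²/5 = (-4 - 31)²/5 = (⅕)*(-35)² = (⅕)*1225 = 245)
1/(j(H) + P) = 1/(-12*(-48) + 245) = 1/(576 + 245) = 1/821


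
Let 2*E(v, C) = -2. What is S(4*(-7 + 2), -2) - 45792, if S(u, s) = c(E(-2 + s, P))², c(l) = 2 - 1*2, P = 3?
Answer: -45792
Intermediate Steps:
E(v, C) = -1 (E(v, C) = (½)*(-2) = -1)
c(l) = 0 (c(l) = 2 - 2 = 0)
S(u, s) = 0 (S(u, s) = 0² = 0)
S(4*(-7 + 2), -2) - 45792 = 0 - 45792 = -45792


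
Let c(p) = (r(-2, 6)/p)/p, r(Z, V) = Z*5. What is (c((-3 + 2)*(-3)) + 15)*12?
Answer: 500/3 ≈ 166.67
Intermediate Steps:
r(Z, V) = 5*Z
c(p) = -10/p² (c(p) = ((5*(-2))/p)/p = (-10/p)/p = -10/p²)
(c((-3 + 2)*(-3)) + 15)*12 = (-10*1/(9*(-3 + 2)²) + 15)*12 = (-10/(-1*(-3))² + 15)*12 = (-10/3² + 15)*12 = (-10*⅑ + 15)*12 = (-10/9 + 15)*12 = (125/9)*12 = 500/3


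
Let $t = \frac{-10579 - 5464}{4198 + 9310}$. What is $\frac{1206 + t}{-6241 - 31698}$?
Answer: $- \frac{16274605}{512480012} \approx -0.031757$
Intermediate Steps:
$t = - \frac{16043}{13508} \approx -1.1877$
$\frac{1206 + t}{-6241 - 31698} = \frac{1206 - \frac{16043}{13508}}{-6241 - 31698} = \frac{16274605}{13508 \left(-37939\right)} = \frac{16274605}{13508} \left(- \frac{1}{37939}\right) = - \frac{16274605}{512480012}$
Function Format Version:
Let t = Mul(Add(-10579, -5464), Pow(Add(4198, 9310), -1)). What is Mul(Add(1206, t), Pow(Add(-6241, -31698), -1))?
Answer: Rational(-16274605, 512480012) ≈ -0.031757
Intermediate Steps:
t = Rational(-16043, 13508) (t = Mul(-16043, Pow(13508, -1)) = Mul(-16043, Rational(1, 13508)) = Rational(-16043, 13508) ≈ -1.1877)
Mul(Add(1206, t), Pow(Add(-6241, -31698), -1)) = Mul(Add(1206, Rational(-16043, 13508)), Pow(Add(-6241, -31698), -1)) = Mul(Rational(16274605, 13508), Pow(-37939, -1)) = Mul(Rational(16274605, 13508), Rational(-1, 37939)) = Rational(-16274605, 512480012)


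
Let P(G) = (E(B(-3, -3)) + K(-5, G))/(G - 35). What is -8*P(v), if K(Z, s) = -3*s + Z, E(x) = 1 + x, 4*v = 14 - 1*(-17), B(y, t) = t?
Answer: -968/109 ≈ -8.8807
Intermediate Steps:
v = 31/4 (v = (14 - 1*(-17))/4 = (14 + 17)/4 = (¼)*31 = 31/4 ≈ 7.7500)
K(Z, s) = Z - 3*s
P(G) = (-7 - 3*G)/(-35 + G) (P(G) = ((1 - 3) + (-5 - 3*G))/(G - 35) = (-2 + (-5 - 3*G))/(-35 + G) = (-7 - 3*G)/(-35 + G))
-8*P(v) = -8*(-7 - 3*31/4)/(-35 + 31/4) = -8*(-7 - 93/4)/(-109/4) = -(-32)*(-121)/(109*4) = -8*121/109 = -968/109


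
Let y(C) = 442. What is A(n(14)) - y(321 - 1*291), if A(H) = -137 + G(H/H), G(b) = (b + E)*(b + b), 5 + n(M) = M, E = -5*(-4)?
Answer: -537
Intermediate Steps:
E = 20
n(M) = -5 + M
G(b) = 2*b*(20 + b) (G(b) = (b + 20)*(b + b) = (20 + b)*(2*b) = 2*b*(20 + b))
A(H) = -95 (A(H) = -137 + 2*(H/H)*(20 + H/H) = -137 + 2*1*(20 + 1) = -137 + 2*1*21 = -137 + 42 = -95)
A(n(14)) - y(321 - 1*291) = -95 - 1*442 = -95 - 442 = -537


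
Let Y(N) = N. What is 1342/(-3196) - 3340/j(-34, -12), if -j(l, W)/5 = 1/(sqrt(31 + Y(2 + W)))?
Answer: -671/1598 + 668*sqrt(21) ≈ 3060.7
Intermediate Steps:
j(l, W) = -5/sqrt(33 + W) (j(l, W) = -5/sqrt(31 + (2 + W)) = -5/sqrt(33 + W))
1342/(-3196) - 3340/j(-34, -12) = 1342/(-3196) - 3340*(-sqrt(33 - 12)/5) = 1342*(-1/3196) - 3340*(-sqrt(21)/5) = -671/1598 - 3340*(-sqrt(21)/5) = -671/1598 - (-668)*sqrt(21) = -671/1598 + 668*sqrt(21)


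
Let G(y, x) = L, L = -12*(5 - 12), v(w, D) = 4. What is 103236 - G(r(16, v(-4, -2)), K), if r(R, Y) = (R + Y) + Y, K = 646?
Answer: 103152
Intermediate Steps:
r(R, Y) = R + 2*Y
L = 84 (L = -12*(-7) = 84)
G(y, x) = 84
103236 - G(r(16, v(-4, -2)), K) = 103236 - 1*84 = 103236 - 84 = 103152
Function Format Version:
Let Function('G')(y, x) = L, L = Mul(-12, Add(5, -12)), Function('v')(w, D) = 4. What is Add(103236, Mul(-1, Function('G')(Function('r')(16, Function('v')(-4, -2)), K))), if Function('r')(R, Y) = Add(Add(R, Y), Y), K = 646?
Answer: 103152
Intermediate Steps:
Function('r')(R, Y) = Add(R, Mul(2, Y))
L = 84 (L = Mul(-12, -7) = 84)
Function('G')(y, x) = 84
Add(103236, Mul(-1, Function('G')(Function('r')(16, Function('v')(-4, -2)), K))) = Add(103236, Mul(-1, 84)) = Add(103236, -84) = 103152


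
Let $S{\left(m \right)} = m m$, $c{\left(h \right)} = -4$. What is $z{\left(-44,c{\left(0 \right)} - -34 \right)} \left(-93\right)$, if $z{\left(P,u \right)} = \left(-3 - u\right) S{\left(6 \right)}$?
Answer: $110484$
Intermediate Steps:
$S{\left(m \right)} = m^{2}$
$z{\left(P,u \right)} = -108 - 36 u$ ($z{\left(P,u \right)} = \left(-3 - u\right) 6^{2} = \left(-3 - u\right) 36 = -108 - 36 u$)
$z{\left(-44,c{\left(0 \right)} - -34 \right)} \left(-93\right) = \left(-108 - 36 \left(-4 - -34\right)\right) \left(-93\right) = \left(-108 - 36 \left(-4 + 34\right)\right) \left(-93\right) = \left(-108 - 1080\right) \left(-93\right) = \left(-1188\right) \left(-93\right) = 110484$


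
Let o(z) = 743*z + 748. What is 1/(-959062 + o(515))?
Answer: -1/575669 ≈ -1.7371e-6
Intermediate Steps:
o(z) = 748 + 743*z
1/(-959062 + o(515)) = 1/(-959062 + (748 + 743*515)) = 1/(-959062 + (748 + 382645)) = 1/(-959062 + 383393) = 1/(-575669) = -1/575669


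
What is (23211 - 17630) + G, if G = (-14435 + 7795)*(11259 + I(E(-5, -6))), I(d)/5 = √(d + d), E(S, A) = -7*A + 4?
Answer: -74754179 - 66400*√23 ≈ -7.5073e+7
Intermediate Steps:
E(S, A) = 4 - 7*A
I(d) = 5*√2*√d (I(d) = 5*√(d + d) = 5*√(2*d) = 5*(√2*√d) = 5*√2*√d)
G = -74759760 - 66400*√23 (G = (-14435 + 7795)*(11259 + 5*√2*√(4 - 7*(-6))) = -6640*(11259 + 5*√2*√(4 + 42)) = -6640*(11259 + 5*√2*√46) = -6640*(11259 + 10*√23) = -74759760 - 66400*√23 ≈ -7.5078e+7)
(23211 - 17630) + G = (23211 - 17630) + (-74759760 - 66400*√23) = 5581 + (-74759760 - 66400*√23) = -74754179 - 66400*√23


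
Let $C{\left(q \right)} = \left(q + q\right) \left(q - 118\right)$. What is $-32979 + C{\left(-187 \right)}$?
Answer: $81091$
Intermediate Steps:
$C{\left(q \right)} = 2 q \left(-118 + q\right)$
$-32979 + C{\left(-187 \right)} = -32979 + 2 \left(-187\right) \left(-118 - 187\right) = -32979 + 2 \left(-187\right) \left(-305\right) = -32979 + 114070 = 81091$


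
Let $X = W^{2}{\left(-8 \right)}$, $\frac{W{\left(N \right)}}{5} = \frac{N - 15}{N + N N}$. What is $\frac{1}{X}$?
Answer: $\frac{3136}{13225} \approx 0.23713$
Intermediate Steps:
$W{\left(N \right)} = \frac{5 \left(-15 + N\right)}{N + N^{2}}$ ($W{\left(N \right)} = 5 \frac{N - 15}{N + N N} = 5 \frac{-15 + N}{N + N^{2}} = \frac{5 \left(-15 + N\right)}{N + N^{2}}$)
$X = \frac{13225}{3136}$ ($X = \left(\frac{5 \left(-15 - 8\right)}{\left(-8\right) \left(1 - 8\right)}\right)^{2} = \left(5 \left(- \frac{1}{8}\right) \frac{1}{-7} \left(-23\right)\right)^{2} = \left(5 \left(- \frac{1}{8}\right) \left(- \frac{1}{7}\right) \left(-23\right)\right)^{2} = \left(- \frac{115}{56}\right)^{2} = \frac{13225}{3136} \approx 4.2172$)
$\frac{1}{X} = \frac{1}{\frac{13225}{3136}} = \frac{3136}{13225}$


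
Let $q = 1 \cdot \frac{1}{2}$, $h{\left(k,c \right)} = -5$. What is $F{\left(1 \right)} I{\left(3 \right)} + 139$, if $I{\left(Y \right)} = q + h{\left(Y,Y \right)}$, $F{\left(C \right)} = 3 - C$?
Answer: $130$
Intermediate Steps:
$q = \frac{1}{2}$ ($q = 1 \cdot \frac{1}{2} = \frac{1}{2} \approx 0.5$)
$I{\left(Y \right)} = - \frac{9}{2}$ ($I{\left(Y \right)} = \frac{1}{2} - 5 = - \frac{9}{2}$)
$F{\left(1 \right)} I{\left(3 \right)} + 139 = \left(3 - 1\right) \left(- \frac{9}{2}\right) + 139 = 2 \left(- \frac{9}{2}\right) + 139 = -9 + 139 = 130$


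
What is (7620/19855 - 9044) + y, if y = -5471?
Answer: -57637541/3971 ≈ -14515.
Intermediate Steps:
(7620/19855 - 9044) + y = (7620/19855 - 9044) - 5471 = (7620*(1/19855) - 9044) - 5471 = (1524/3971 - 9044) - 5471 = -35912200/3971 - 5471 = -57637541/3971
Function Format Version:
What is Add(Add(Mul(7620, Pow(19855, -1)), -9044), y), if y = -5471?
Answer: Rational(-57637541, 3971) ≈ -14515.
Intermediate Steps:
Add(Add(Mul(7620, Pow(19855, -1)), -9044), y) = Add(Add(Mul(7620, Pow(19855, -1)), -9044), -5471) = Add(Add(Mul(7620, Rational(1, 19855)), -9044), -5471) = Add(Add(Rational(1524, 3971), -9044), -5471) = Add(Rational(-35912200, 3971), -5471) = Rational(-57637541, 3971)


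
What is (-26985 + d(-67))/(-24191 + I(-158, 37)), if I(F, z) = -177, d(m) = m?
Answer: 6763/6092 ≈ 1.1101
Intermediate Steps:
(-26985 + d(-67))/(-24191 + I(-158, 37)) = (-26985 - 67)/(-24191 - 177) = -27052/(-24368) = -27052*(-1/24368) = 6763/6092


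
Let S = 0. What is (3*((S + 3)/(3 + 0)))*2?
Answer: 6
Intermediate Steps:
(3*((S + 3)/(3 + 0)))*2 = (3*((0 + 3)/(3 + 0)))*2 = (3*(3/3))*2 = (3*(3*(1/3)))*2 = (3*1)*2 = 3*2 = 6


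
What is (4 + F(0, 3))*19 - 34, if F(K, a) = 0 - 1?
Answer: 23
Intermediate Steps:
F(K, a) = -1
(4 + F(0, 3))*19 - 34 = (4 - 1)*19 - 34 = 3*19 - 34 = 57 - 34 = 23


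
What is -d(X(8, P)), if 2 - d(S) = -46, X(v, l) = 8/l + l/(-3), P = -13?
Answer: -48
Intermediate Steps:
X(v, l) = 8/l - l/3 (X(v, l) = 8/l + l*(-⅓) = 8/l - l/3)
d(S) = 48 (d(S) = 2 - 1*(-46) = 2 + 46 = 48)
-d(X(8, P)) = -1*48 = -48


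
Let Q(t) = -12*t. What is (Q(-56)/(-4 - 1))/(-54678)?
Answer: 112/45565 ≈ 0.0024580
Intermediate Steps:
(Q(-56)/(-4 - 1))/(-54678) = ((-12*(-56))/(-4 - 1))/(-54678) = (672/(-5))*(-1/54678) = (672*(-1/5))*(-1/54678) = -672/5*(-1/54678) = 112/45565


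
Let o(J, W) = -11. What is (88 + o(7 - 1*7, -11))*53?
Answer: 4081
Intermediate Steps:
(88 + o(7 - 1*7, -11))*53 = (88 - 11)*53 = 77*53 = 4081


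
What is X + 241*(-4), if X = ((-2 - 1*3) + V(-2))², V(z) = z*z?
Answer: -963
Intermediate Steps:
V(z) = z²
X = 1 (X = ((-2 - 1*3) + (-2)²)² = ((-2 - 3) + 4)² = (-5 + 4)² = (-1)² = 1)
X + 241*(-4) = 1 + 241*(-4) = 1 - 964 = -963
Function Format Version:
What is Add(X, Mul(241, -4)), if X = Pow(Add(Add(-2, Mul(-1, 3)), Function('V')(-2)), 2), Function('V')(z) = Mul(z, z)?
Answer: -963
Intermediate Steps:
Function('V')(z) = Pow(z, 2)
X = 1 (X = Pow(Add(Add(-2, Mul(-1, 3)), Pow(-2, 2)), 2) = Pow(Add(Add(-2, -3), 4), 2) = Pow(Add(-5, 4), 2) = Pow(-1, 2) = 1)
Add(X, Mul(241, -4)) = Add(1, Mul(241, -4)) = Add(1, -964) = -963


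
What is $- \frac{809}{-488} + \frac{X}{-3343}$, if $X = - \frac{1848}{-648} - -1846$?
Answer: $\frac{48660677}{44047368} \approx 1.1047$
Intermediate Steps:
$X = \frac{49919}{27}$ ($X = \left(-1848\right) \left(- \frac{1}{648}\right) + 1846 = \frac{77}{27} + 1846 = \frac{49919}{27} \approx 1848.9$)
$- \frac{809}{-488} + \frac{X}{-3343} = - \frac{809}{-488} + \frac{49919}{27 \left(-3343\right)} = \left(-809\right) \left(- \frac{1}{488}\right) + \frac{49919}{27} \left(- \frac{1}{3343}\right) = \frac{809}{488} - \frac{49919}{90261} = \frac{48660677}{44047368}$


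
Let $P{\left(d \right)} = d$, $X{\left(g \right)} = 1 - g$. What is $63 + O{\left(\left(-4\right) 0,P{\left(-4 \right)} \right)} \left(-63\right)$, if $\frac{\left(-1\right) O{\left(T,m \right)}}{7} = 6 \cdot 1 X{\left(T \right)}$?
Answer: $2709$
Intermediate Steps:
$O{\left(T,m \right)} = -42 + 42 T$ ($O{\left(T,m \right)} = - 7 \cdot 6 \cdot 1 \left(1 - T\right) = - 7 \cdot 6 \left(1 - T\right) = - 7 \left(6 - 6 T\right) = -42 + 42 T$)
$63 + O{\left(\left(-4\right) 0,P{\left(-4 \right)} \right)} \left(-63\right) = 63 + \left(-42 + 42 \left(\left(-4\right) 0\right)\right) \left(-63\right) = 63 + \left(-42 + 42 \cdot 0\right) \left(-63\right) = 63 + \left(-42 + 0\right) \left(-63\right) = 63 - -2646 = 63 + 2646 = 2709$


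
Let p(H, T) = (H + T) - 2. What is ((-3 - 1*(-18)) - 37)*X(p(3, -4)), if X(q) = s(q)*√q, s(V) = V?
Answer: 66*I*√3 ≈ 114.32*I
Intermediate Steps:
p(H, T) = -2 + H + T
X(q) = q^(3/2) (X(q) = q*√q = q^(3/2))
((-3 - 1*(-18)) - 37)*X(p(3, -4)) = ((-3 - 1*(-18)) - 37)*(-2 + 3 - 4)^(3/2) = ((-3 + 18) - 37)*(-3)^(3/2) = (15 - 37)*(-3*I*√3) = -(-66)*I*√3 = 66*I*√3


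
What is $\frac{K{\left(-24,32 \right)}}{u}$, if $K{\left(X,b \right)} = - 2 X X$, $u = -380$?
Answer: $\frac{288}{95} \approx 3.0316$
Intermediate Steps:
$K{\left(X,b \right)} = - 2 X^{2}$
$\frac{K{\left(-24,32 \right)}}{u} = \frac{\left(-2\right) \left(-24\right)^{2}}{-380} = \left(-2\right) 576 \left(- \frac{1}{380}\right) = \left(-1152\right) \left(- \frac{1}{380}\right) = \frac{288}{95}$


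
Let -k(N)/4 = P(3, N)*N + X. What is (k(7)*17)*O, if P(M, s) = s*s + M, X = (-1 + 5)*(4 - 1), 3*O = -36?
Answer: 306816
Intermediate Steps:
O = -12 (O = (1/3)*(-36) = -12)
X = 12 (X = 4*3 = 12)
P(M, s) = M + s**2 (P(M, s) = s**2 + M = M + s**2)
k(N) = -48 - 4*N*(3 + N**2) (k(N) = -4*((3 + N**2)*N + 12) = -4*(N*(3 + N**2) + 12) = -4*(12 + N*(3 + N**2)) = -48 - 4*N*(3 + N**2))
(k(7)*17)*O = ((-48 - 4*7*(3 + 7**2))*17)*(-12) = ((-48 - 4*7*(3 + 49))*17)*(-12) = ((-48 - 4*7*52)*17)*(-12) = ((-48 - 1456)*17)*(-12) = -1504*17*(-12) = -25568*(-12) = 306816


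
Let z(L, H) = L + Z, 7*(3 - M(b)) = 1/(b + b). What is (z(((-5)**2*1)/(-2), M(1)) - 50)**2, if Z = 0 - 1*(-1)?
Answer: 15129/4 ≈ 3782.3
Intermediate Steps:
M(b) = 3 - 1/(14*b) (M(b) = 3 - 1/(7*(b + b)) = 3 - 1/(2*b)/7 = 3 - 1/(14*b))
Z = 1 (Z = 0 + 1 = 1)
z(L, H) = 1 + L (z(L, H) = L + 1 = 1 + L)
(z(((-5)**2*1)/(-2), M(1)) - 50)**2 = ((1 + ((-5)**2*1)/(-2)) - 50)**2 = ((1 + (25*1)*(-1/2)) - 50)**2 = ((1 + 25*(-1/2)) - 50)**2 = ((1 - 25/2) - 50)**2 = (-23/2 - 50)**2 = (-123/2)**2 = 15129/4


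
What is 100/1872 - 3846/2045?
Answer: -1748803/957060 ≈ -1.8273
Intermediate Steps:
100/1872 - 3846/2045 = 100*(1/1872) - 3846*1/2045 = 25/468 - 3846/2045 = -1748803/957060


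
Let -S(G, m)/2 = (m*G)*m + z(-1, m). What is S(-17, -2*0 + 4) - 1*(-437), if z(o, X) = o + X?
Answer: 975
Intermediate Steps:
z(o, X) = X + o
S(G, m) = 2 - 2*m - 2*G*m**2 (S(G, m) = -2*((m*G)*m + (m - 1)) = -2*((G*m)*m + (-1 + m)) = -2*(G*m**2 + (-1 + m)) = -2*(-1 + m + G*m**2) = 2 - 2*m - 2*G*m**2)
S(-17, -2*0 + 4) - 1*(-437) = (2 - 2*(-2*0 + 4) - 2*(-17)*(-2*0 + 4)**2) - 1*(-437) = (2 - 2*(0 + 4) - 2*(-17)*(0 + 4)**2) + 437 = (2 - 2*4 - 2*(-17)*4**2) + 437 = (2 - 8 - 2*(-17)*16) + 437 = (2 - 8 + 544) + 437 = 538 + 437 = 975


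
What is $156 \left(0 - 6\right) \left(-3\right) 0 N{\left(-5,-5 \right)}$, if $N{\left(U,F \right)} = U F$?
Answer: $0$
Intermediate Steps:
$N{\left(U,F \right)} = F U$
$156 \left(0 - 6\right) \left(-3\right) 0 N{\left(-5,-5 \right)} = 156 \left(0 - 6\right) \left(-3\right) 0 \left(\left(-5\right) \left(-5\right)\right) = 156 \left(\left(-6\right) \left(-3\right)\right) 0 \cdot 25 = 156 \cdot 18 \cdot 0 = 2808 \cdot 0 = 0$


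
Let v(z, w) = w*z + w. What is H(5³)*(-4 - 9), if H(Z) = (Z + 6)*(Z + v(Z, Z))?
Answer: -27035125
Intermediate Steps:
v(z, w) = w + w*z
H(Z) = (6 + Z)*(Z + Z*(1 + Z)) (H(Z) = (Z + 6)*(Z + Z*(1 + Z)) = (6 + Z)*(Z + Z*(1 + Z)))
H(5³)*(-4 - 9) = (5³*(12 + (5³)² + 8*5³))*(-4 - 9) = (125*(12 + 125² + 8*125))*(-13) = (125*(12 + 15625 + 1000))*(-13) = (125*16637)*(-13) = 2079625*(-13) = -27035125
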